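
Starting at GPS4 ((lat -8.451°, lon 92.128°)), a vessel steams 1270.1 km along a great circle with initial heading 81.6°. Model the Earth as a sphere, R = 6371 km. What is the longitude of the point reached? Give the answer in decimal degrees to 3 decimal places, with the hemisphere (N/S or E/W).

103.503°E

δ = d/R = 1270.1/6371 = 0.199356 rad
φ₂ = arcsin(sin φ₁ cos δ + cos φ₁ sin δ cos θ)
   = arcsin(-0.14696·0.98019 + 0.98914·0.19804·0.14608) = -6.62882°
λ₂ = λ₁ + atan2(sin θ sin δ cos φ₁, cos δ − sin φ₁ sin φ₂) = 103.50318°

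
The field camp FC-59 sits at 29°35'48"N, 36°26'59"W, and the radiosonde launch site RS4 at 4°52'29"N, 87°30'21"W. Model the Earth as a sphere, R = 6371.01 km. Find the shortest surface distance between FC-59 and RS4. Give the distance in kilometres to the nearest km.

6014 km

FC-59: φ = +29.59667°, λ = -36.44972°
RS4: φ = +4.87472°, λ = -87.50583°
Δφ = -24.7219°,  Δλ = -51.0561°
a = sin²(Δφ/2) + cos φ₁ cos φ₂ sin²(Δλ/2) = 0.206730
c = 2·arcsin(√a) = 0.944017 rad = 54.0882°
d = R·c = 6371.01 × 0.944017 = 6014.3 km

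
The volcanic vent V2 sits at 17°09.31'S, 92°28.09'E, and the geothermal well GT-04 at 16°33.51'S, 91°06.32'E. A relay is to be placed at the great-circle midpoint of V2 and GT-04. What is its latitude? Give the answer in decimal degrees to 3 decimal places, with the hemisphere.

16.858°S

V2: φ = -17.15517°, λ = +92.46817°
GT-04: φ = -16.55850°, λ = +91.10533°
Bx = cos φ₂ cos Δλ = 0.958258,  By = cos φ₂ sin Δλ = -0.022797
φₘ = atan2(sin φ₁ + sin φ₂, √((cos φ₁ + Bx)² + By²)) = -16.85796°
λₘ = λ₁ + atan2(By, cos φ₁ + Bx) = 91.78567°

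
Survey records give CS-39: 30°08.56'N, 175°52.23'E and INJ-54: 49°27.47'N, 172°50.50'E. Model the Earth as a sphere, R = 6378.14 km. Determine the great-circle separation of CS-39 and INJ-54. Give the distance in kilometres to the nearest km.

2165 km

CS-39: φ = +30.14267°, λ = +175.87050°
INJ-54: φ = +49.45783°, λ = +172.84167°
Δφ = 19.3152°,  Δλ = -3.0288°
a = sin²(Δφ/2) + cos φ₁ cos φ₂ sin²(Δλ/2) = 0.028536
c = 2·arcsin(√a) = 0.339479 rad = 19.4507°
d = R·c = 6378.14 × 0.339479 = 2165.2 km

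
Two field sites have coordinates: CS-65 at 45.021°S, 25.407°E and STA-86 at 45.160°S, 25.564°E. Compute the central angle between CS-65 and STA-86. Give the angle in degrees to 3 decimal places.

0.178°

Δφ = -0.1390°,  Δλ = 0.1570°
a = sin²(Δφ/2) + cos φ₁ cos φ₂ sin²(Δλ/2) = 0.000002
c = 2·arcsin(√a) = 0.003103 rad = 0.1778°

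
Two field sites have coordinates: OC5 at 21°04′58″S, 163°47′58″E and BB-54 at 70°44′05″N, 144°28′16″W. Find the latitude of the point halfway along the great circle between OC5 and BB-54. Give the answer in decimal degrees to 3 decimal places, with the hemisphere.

26.605°N

OC5: φ = -21.08278°, λ = +163.79944°
BB-54: φ = +70.73472°, λ = -144.47111°
Bx = cos φ₂ cos Δλ = 0.204358,  By = cos φ₂ sin Δλ = 0.259036
φₘ = atan2(sin φ₁ + sin φ₂, √((cos φ₁ + Bx)² + By²)) = 26.60484°
λₘ = λ₁ + atan2(By, cos φ₁ + Bx) = 176.62917°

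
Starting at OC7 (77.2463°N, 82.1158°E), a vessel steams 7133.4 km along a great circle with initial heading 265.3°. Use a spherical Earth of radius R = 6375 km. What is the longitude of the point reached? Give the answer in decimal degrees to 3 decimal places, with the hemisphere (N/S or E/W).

δ = d/R = 7133.4/6375 = 1.118965 rad
φ₂ = arcsin(sin φ₁ cos δ + cos φ₁ sin δ cos θ)
   = arcsin(0.97533·0.43661 + 0.22076·0.89965·-0.08194) = 24.17773°
λ₂ = λ₁ + atan2(sin θ sin δ cos φ₁, cos δ − sin φ₁ sin φ₂) = 2.74578°

2.746°E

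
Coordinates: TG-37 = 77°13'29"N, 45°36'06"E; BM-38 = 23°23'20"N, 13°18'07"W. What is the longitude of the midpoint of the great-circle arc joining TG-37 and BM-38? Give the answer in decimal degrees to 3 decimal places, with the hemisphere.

TG-37: φ = +77.22472°, λ = +45.60167°
BM-38: φ = +23.38889°, λ = -13.30194°
Bx = cos φ₂ cos Δλ = 0.474041,  By = cos φ₂ sin Δλ = -0.785939
φₘ = atan2(sin φ₁ + sin φ₂, √((cos φ₁ + Bx)² + By²)) = 52.59661°
λₘ = λ₁ + atan2(By, cos φ₁ + Bx) = -2.90533°

2.905°W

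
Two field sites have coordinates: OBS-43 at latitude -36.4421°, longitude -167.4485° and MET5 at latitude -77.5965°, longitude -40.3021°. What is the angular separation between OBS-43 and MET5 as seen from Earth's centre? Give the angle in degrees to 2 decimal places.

61.59°

Δφ = -41.1544°,  Δλ = 127.1464°
a = sin²(Δφ/2) + cos φ₁ cos φ₂ sin²(Δλ/2) = 0.262098
c = 2·arcsin(√a) = 1.074919 rad = 61.5883°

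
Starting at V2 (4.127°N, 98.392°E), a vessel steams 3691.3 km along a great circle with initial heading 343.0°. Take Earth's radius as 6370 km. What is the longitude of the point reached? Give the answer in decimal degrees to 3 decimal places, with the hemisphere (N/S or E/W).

87.032°E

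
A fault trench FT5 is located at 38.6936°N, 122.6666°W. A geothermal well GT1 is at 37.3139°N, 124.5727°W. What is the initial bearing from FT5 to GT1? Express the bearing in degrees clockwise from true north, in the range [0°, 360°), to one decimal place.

228.0°

Δλ = -1.9061°
y = sin Δλ · cos φ₂ = -0.026454
x = cos φ₁ sin φ₂ − sin φ₁ cos φ₂ cos Δλ = -0.023803
θ = atan2(y, x) = -131.9805° → 228.0195° (mod 360°)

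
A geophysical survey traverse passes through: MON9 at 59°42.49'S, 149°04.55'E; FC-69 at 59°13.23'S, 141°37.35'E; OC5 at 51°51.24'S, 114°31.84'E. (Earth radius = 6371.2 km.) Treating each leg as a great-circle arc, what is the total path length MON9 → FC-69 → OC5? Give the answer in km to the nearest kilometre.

2298 km

MON9: φ = -59.70817°, λ = +149.07583°
FC-69: φ = -59.22050°, λ = +141.62250°
OC5: φ = -51.85400°, λ = +114.53067°
MON9→FC-69: c = 0.066603 rad, d = 424.34 km
FC-69→OC5: c = 0.294094 rad, d = 1873.73 km
Total = 424.34 + 1873.73 = 2298.07 km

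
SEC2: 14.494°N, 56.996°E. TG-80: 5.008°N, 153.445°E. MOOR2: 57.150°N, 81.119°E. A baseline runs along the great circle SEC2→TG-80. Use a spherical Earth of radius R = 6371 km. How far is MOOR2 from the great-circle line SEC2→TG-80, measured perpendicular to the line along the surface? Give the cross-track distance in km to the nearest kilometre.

4592 km

δ₁₃ = central angle SEC2→MOOR2 = 0.809899 rad  (haversine)
θ₁₃ = bearing SEC2→MOOR2 = 17.825°,  θ₁₂ = bearing SEC2→TG-80 = 83.515°
dₓₜ = R·arcsin(sin δ₁₃ · sin(θ₁₃ − θ₁₂)) = 6371·arcsin(0.72422·sin(-65.690°)) = -4592.342 km
|dₓₜ| = 4592.342 km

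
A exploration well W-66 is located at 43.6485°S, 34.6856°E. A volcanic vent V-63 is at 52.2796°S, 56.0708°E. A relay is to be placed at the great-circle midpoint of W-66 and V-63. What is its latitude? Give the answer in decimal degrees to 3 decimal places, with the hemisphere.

48.459°S

Bx = cos φ₂ cos Δλ = 0.569686,  By = cos φ₂ sin Δλ = 0.223088
φₘ = atan2(sin φ₁ + sin φ₂, √((cos φ₁ + Bx)² + By²)) = -48.45913°
λₘ = λ₁ + atan2(By, cos φ₁ + Bx) = 44.47272°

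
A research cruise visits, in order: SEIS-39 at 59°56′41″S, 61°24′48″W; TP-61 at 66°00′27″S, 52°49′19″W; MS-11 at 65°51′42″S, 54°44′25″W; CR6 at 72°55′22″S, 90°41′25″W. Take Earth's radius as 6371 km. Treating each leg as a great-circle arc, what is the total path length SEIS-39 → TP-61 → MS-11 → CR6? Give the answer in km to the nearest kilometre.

2465 km

SEIS-39: φ = -59.94472°, λ = -61.41333°
TP-61: φ = -66.00750°, λ = -52.82194°
MS-11: φ = -65.86167°, λ = -54.74028°
CR6: φ = -72.92278°, λ = -90.69028°
SEIS-39→TP-61: c = 0.125609 rad, d = 800.25 km
TP-61→MS-11: c = 0.013888 rad, d = 88.48 km
MS-11→CR6: c = 0.247442 rad, d = 1576.45 km
Total = 800.25 + 88.48 + 1576.45 = 2465.18 km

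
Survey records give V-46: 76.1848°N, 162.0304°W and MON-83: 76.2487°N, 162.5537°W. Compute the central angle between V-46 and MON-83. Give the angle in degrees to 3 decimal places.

Δφ = 0.0639°,  Δλ = -0.5233°
a = sin²(Δφ/2) + cos φ₁ cos φ₂ sin²(Δλ/2) = 0.000001
c = 2·arcsin(√a) = 0.002445 rad = 0.1401°

0.140°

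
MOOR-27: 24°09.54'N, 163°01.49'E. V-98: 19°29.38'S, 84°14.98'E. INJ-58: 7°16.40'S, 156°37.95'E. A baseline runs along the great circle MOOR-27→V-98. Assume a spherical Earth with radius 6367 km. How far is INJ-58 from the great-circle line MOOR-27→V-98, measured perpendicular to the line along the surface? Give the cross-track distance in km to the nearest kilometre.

2888 km

MOOR-27: φ = +24.15900°, λ = +163.02483°
V-98: φ = -19.48967°, λ = +84.24967°
INJ-58: φ = -7.27333°, λ = +156.63250°
δ₁₃ = central angle MOOR-27→INJ-58 = 0.559294 rad  (haversine)
θ₁₃ = bearing MOOR-27→INJ-58 = 192.014°,  θ₁₂ = bearing MOOR-27→V-98 = 247.685°
dₓₜ = R·arcsin(sin δ₁₃ · sin(θ₁₃ − θ₁₂)) = 6367·arcsin(0.53059·sin(-55.671°)) = -2887.812 km
|dₓₜ| = 2887.812 km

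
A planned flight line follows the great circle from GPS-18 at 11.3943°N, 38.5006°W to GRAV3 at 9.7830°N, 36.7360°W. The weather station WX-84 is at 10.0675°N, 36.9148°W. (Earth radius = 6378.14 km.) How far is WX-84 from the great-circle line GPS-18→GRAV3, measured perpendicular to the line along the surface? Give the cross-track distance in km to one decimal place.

δ₁₃ = central angle GPS-18→WX-84 = 0.035717 rad  (haversine)
θ₁₃ = bearing GPS-18→WX-84 = 130.267°,  θ₁₂ = bearing GPS-18→GRAV3 = 132.725°
dₓₜ = R·arcsin(sin δ₁₃ · sin(θ₁₃ − θ₁₂)) = 6378.14·arcsin(0.03571·sin(-2.458°)) = -9.770 km
|dₓₜ| = 9.770 km

9.8 km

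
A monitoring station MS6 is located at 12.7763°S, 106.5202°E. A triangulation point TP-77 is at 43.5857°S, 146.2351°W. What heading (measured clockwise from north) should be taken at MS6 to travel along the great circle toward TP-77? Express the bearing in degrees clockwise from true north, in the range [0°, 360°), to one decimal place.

136.1°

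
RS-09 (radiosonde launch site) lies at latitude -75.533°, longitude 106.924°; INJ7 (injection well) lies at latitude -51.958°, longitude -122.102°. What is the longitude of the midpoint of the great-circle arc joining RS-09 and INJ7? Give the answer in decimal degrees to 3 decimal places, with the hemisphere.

144.733°W

Bx = cos φ₂ cos Δλ = -0.404078,  By = cos φ₂ sin Δλ = 0.465265
φₘ = atan2(sin φ₁ + sin φ₂, √((cos φ₁ + Bx)² + By²)) = -74.40220°
λₘ = λ₁ + atan2(By, cos φ₁ + Bx) = -144.73338°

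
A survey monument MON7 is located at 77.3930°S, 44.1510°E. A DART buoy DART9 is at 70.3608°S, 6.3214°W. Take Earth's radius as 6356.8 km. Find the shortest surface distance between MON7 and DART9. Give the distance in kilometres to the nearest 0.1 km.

Δφ = 7.0322°,  Δλ = -50.4724°
a = sin²(Δφ/2) + cos φ₁ cos φ₂ sin²(Δλ/2) = 0.017096
c = 2·arcsin(√a) = 0.262252 rad = 15.0260°
d = R·c = 6356.8 × 0.262252 = 1667.1 km

1667.1 km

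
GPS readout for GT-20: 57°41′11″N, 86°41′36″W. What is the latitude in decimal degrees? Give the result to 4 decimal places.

57° + 41′/60 + 11″/3600 = 57 + 0.68333 + 0.00306 = 57.6864°

57.6864°N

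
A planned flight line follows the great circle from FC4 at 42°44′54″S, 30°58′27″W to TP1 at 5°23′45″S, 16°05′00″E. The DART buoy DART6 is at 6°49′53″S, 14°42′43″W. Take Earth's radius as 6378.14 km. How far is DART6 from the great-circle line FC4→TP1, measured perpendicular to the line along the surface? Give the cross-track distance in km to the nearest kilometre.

2359 km

FC4: φ = -42.74833°, λ = -30.97417°
TP1: φ = -5.39583°, λ = +16.08333°
DART6: φ = -6.83139°, λ = -14.71194°
δ₁₃ = central angle FC4→DART6 = 0.675018 rad  (haversine)
θ₁₃ = bearing FC4→DART6 = 26.419°,  θ₁₂ = bearing FC4→TP1 = 61.767°
dₓₜ = R·arcsin(sin δ₁₃ · sin(θ₁₃ − θ₁₂)) = 6378.14·arcsin(0.62491·sin(-35.347°)) = -2359.329 km
|dₓₜ| = 2359.329 km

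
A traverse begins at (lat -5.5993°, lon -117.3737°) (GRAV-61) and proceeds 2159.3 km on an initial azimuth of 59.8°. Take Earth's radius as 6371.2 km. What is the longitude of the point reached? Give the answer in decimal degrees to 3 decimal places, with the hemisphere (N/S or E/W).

100.627°W

δ = d/R = 2159.3/6371.2 = 0.338916 rad
φ₂ = arcsin(sin φ₁ cos δ + cos φ₁ sin δ cos θ)
   = arcsin(-0.09757·0.94312 + 0.99523·0.33246·0.50302) = 4.26778°
λ₂ = λ₁ + atan2(sin θ sin δ cos φ₁, cos δ − sin φ₁ sin φ₂) = -100.62708°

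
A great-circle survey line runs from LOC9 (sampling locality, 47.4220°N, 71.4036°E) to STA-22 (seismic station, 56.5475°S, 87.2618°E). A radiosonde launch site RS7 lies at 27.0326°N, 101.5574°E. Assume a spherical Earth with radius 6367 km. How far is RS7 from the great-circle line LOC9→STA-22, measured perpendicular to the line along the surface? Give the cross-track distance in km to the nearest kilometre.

δ₁₃ = central angle LOC9→RS7 = 0.543715 rad  (haversine)
θ₁₃ = bearing LOC9→RS7 = 120.126°,  θ₁₂ = bearing LOC9→STA-22 = 171.036°
dₓₜ = R·arcsin(sin δ₁₃ · sin(θ₁₃ − θ₁₂)) = 6367·arcsin(0.51732·sin(-50.911°)) = -2630.723 km
|dₓₜ| = 2630.723 km

2631 km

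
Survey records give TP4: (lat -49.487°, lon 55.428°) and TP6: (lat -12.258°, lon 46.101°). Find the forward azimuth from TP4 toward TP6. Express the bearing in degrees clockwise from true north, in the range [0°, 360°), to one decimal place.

Δλ = -9.3270°
y = sin Δλ · cos φ₂ = -0.158374
x = cos φ₁ sin φ₂ − sin φ₁ cos φ₂ cos Δλ = 0.595180
θ = atan2(y, x) = -14.9008° → 345.0992° (mod 360°)

345.1°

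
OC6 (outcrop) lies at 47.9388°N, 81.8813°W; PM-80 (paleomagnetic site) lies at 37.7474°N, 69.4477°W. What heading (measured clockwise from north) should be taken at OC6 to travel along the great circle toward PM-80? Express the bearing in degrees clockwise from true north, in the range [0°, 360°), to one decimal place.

133.8°

Δλ = 12.4336°
y = sin Δλ · cos φ₂ = 0.170248
x = cos φ₁ sin φ₂ − sin φ₁ cos φ₂ cos Δλ = -0.163168
θ = atan2(y, x) = 133.7836° → 133.7836° (mod 360°)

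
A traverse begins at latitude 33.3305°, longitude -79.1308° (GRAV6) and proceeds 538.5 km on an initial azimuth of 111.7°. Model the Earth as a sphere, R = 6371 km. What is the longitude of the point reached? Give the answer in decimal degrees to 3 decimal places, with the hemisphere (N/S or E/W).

73.856°W

δ = d/R = 538.5/6371 = 0.084524 rad
φ₂ = arcsin(sin φ₁ cos δ + cos φ₁ sin δ cos θ)
   = arcsin(0.54947·0.99643 + 0.83551·0.08442·-0.36975) = 31.42791°
λ₂ = λ₁ + atan2(sin θ sin δ cos φ₁, cos δ − sin φ₁ sin φ₂) = -73.85638°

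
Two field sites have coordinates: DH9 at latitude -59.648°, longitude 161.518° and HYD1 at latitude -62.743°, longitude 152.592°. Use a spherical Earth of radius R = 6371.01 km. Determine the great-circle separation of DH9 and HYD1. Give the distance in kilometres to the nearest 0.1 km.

Δφ = -3.0950°,  Δλ = -8.9260°
a = sin²(Δφ/2) + cos φ₁ cos φ₂ sin²(Δλ/2) = 0.002131
c = 2·arcsin(√a) = 0.092350 rad = 5.2913°
d = R·c = 6371.01 × 0.092350 = 588.4 km

588.4 km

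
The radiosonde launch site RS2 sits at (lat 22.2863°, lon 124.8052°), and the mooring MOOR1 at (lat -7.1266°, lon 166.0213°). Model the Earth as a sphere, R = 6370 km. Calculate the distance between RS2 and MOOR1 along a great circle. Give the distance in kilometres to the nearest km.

Δφ = -29.4129°,  Δλ = 41.2161°
a = sin²(Δφ/2) + cos φ₁ cos φ₂ sin²(Δλ/2) = 0.178194
c = 2·arcsin(√a) = 0.871587 rad = 49.9383°
d = R·c = 6370 × 0.871587 = 5552.0 km

5552 km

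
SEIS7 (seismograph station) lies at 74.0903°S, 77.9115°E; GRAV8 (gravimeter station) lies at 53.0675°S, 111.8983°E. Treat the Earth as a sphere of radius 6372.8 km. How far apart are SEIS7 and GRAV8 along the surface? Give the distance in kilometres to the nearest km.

2796 km

Δφ = 21.0228°,  Δλ = 33.9868°
a = sin²(Δφ/2) + cos φ₁ cos φ₂ sin²(Δλ/2) = 0.047350
c = 2·arcsin(√a) = 0.438713 rad = 25.1364°
d = R·c = 6372.8 × 0.438713 = 2795.8 km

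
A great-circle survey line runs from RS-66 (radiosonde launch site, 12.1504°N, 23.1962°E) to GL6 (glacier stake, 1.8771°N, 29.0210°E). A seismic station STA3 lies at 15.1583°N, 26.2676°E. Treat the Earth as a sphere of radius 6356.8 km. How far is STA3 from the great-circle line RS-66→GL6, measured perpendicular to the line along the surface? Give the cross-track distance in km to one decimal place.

δ₁₃ = central angle RS-66→STA3 = 0.073951 rad  (haversine)
θ₁₃ = bearing RS-66→STA3 = 44.425°,  θ₁₂ = bearing RS-66→GL6 = 150.220°
dₓₜ = R·arcsin(sin δ₁₃ · sin(θ₁₃ − θ₁₂)) = 6356.8·arcsin(0.07388·sin(-105.796°)) = -452.308 km
|dₓₜ| = 452.308 km

452.3 km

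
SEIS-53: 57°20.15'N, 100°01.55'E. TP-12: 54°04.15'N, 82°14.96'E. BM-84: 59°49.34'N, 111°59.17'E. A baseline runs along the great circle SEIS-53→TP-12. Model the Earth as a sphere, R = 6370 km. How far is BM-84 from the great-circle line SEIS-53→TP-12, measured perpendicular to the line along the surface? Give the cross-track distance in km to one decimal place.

SEIS-53: φ = +57.33583°, λ = +100.02583°
TP-12: φ = +54.06917°, λ = +82.24933°
BM-84: φ = +59.82233°, λ = +111.98617°
δ₁₃ = central angle SEIS-53→BM-84 = 0.116953 rad  (haversine)
θ₁₃ = bearing SEIS-53→BM-84 = 63.222°,  θ₁₂ = bearing SEIS-53→TP-12 = 259.441°
dₓₜ = R·arcsin(sin δ₁₃ · sin(θ₁₃ − θ₁₂)) = 6370·arcsin(0.11669·sin(-196.218°)) = 207.636 km
|dₓₜ| = 207.636 km

207.6 km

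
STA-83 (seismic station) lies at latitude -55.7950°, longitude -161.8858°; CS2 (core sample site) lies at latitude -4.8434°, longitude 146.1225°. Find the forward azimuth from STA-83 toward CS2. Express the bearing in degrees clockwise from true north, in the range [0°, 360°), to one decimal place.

Δλ = -51.9917°
y = sin Δλ · cos φ₂ = -0.785108
x = cos φ₁ sin φ₂ − sin φ₁ cos φ₂ cos Δλ = 0.459983
θ = atan2(y, x) = -59.6346° → 300.3654° (mod 360°)

300.4°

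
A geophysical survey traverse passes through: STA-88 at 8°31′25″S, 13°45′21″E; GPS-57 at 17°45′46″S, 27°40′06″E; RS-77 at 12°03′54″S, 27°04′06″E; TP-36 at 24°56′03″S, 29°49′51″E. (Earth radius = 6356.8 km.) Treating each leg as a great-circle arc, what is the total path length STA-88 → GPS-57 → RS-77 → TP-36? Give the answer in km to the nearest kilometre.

3910 km

STA-88: φ = -8.52361°, λ = +13.75583°
GPS-57: φ = -17.76278°, λ = +27.66833°
RS-77: φ = -12.06500°, λ = +27.06833°
TP-36: φ = -24.93417°, λ = +29.83083°
STA-88→GPS-57: c = 0.285937 rad, d = 1817.64 km
GPS-57→RS-77: c = 0.099958 rad, d = 635.41 km
RS-77→TP-36: c = 0.229190 rad, d = 1456.92 km
Total = 1817.64 + 635.41 + 1456.92 = 3909.97 km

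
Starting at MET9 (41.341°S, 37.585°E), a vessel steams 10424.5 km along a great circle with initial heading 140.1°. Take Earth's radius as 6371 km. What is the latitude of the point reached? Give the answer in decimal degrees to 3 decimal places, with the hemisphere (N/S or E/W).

δ = d/R = 10424.5/6371 = 1.636242 rad
φ₂ = arcsin(sin φ₁ cos δ + cos φ₁ sin δ cos θ)
   = arcsin(-0.66054·-0.06540 + 0.75079·0.99786·-0.76717) = -32.11020°
λ₂ = λ₁ + atan2(sin θ sin δ cos φ₁, cos δ − sin φ₁ sin φ₂) = 168.50072°

32.110°S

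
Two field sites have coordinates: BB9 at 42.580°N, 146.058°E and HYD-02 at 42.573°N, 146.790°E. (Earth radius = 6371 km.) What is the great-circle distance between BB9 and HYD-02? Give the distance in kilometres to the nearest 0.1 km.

59.9 km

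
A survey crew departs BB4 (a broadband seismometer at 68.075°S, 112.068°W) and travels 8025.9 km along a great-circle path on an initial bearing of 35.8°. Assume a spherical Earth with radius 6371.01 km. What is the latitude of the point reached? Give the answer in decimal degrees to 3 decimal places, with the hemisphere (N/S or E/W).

0.252°N

δ = d/R = 8025.9/6371.01 = 1.259753 rad
φ₂ = arcsin(sin φ₁ cos δ + cos φ₁ sin δ cos θ)
   = arcsin(-0.92767·0.30605 + 0.37339·0.95201·0.81106) = 0.25193°
λ₂ = λ₁ + atan2(sin θ sin δ cos φ₁, cos δ − sin φ₁ sin φ₂) = -78.22675°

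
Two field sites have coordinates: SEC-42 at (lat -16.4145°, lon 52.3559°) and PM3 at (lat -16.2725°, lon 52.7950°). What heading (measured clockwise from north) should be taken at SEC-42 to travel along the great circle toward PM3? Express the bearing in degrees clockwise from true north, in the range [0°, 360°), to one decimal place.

71.4°

Δλ = 0.4391°
y = sin Δλ · cos φ₂ = 0.007357
x = cos φ₁ sin φ₂ − sin φ₁ cos φ₂ cos Δλ = 0.002470
θ = atan2(y, x) = 71.4377° → 71.4377° (mod 360°)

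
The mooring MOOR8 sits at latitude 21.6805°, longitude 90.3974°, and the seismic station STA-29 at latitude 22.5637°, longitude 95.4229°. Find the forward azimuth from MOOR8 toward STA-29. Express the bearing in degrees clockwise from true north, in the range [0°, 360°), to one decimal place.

Δλ = 5.0255°
y = sin Δλ · cos φ₂ = 0.080894
x = cos φ₁ sin φ₂ − sin φ₁ cos φ₂ cos Δλ = 0.016726
θ = atan2(y, x) = 78.3181° → 78.3181° (mod 360°)

78.3°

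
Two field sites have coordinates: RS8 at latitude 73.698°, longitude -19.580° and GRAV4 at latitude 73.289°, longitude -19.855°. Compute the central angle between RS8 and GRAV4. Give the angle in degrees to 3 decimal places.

Δφ = -0.4090°,  Δλ = -0.2750°
a = sin²(Δφ/2) + cos φ₁ cos φ₂ sin²(Δλ/2) = 0.000013
c = 2·arcsin(√a) = 0.007267 rad = 0.4164°

0.416°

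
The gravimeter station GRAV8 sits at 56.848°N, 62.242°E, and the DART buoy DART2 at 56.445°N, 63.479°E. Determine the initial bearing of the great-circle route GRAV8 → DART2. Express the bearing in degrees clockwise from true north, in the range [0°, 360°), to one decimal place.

120.1°

Δλ = 1.2370°
y = sin Δλ · cos φ₂ = 0.011933
x = cos φ₁ sin φ₂ − sin φ₁ cos φ₂ cos Δλ = -0.006926
θ = atan2(y, x) = 120.1314° → 120.1314° (mod 360°)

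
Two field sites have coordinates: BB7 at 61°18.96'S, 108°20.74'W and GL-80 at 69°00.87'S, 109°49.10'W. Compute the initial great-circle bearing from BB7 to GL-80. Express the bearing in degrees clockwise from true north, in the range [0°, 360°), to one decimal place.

183.9°

BB7: φ = -61.31600°, λ = -108.34567°
GL-80: φ = -69.01450°, λ = -109.81833°
Δλ = -1.4727°
y = sin Δλ · cos φ₂ = -0.009204
x = cos φ₁ sin φ₂ − sin φ₁ cos φ₂ cos Δλ = -0.134064
θ = atan2(y, x) = -176.0726° → 183.9274° (mod 360°)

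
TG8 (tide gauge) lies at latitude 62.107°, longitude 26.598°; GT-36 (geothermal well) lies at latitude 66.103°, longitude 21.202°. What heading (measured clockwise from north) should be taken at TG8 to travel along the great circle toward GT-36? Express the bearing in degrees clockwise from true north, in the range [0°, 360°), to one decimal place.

Δλ = -5.3960°
y = sin Δλ · cos φ₂ = -0.038095
x = cos φ₁ sin φ₂ − sin φ₁ cos φ₂ cos Δλ = 0.071273
θ = atan2(y, x) = -28.1238° → 331.8762° (mod 360°)

331.9°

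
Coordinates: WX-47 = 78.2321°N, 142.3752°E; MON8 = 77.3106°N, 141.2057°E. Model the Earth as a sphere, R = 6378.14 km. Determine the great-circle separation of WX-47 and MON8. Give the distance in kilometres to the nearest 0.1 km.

106.2 km

Δφ = -0.9215°,  Δλ = -1.1695°
a = sin²(Δφ/2) + cos φ₁ cos φ₂ sin²(Δλ/2) = 0.000069
c = 2·arcsin(√a) = 0.016653 rad = 0.9542°
d = R·c = 6378.14 × 0.016653 = 106.2 km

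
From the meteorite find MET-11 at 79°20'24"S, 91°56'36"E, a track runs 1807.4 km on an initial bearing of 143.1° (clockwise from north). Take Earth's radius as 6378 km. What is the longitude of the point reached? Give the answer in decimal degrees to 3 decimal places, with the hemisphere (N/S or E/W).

163.968°W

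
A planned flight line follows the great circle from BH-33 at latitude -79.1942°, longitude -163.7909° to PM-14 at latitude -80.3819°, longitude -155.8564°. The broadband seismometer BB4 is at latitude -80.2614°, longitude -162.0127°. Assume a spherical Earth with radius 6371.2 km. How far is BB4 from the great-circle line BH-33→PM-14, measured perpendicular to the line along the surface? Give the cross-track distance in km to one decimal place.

62.4 km

δ₁₃ = central angle BH-33→BB4 = 0.019429 rad  (haversine)
θ₁₃ = bearing BH-33→BB4 = 164.325°,  θ₁₂ = bearing BH-33→PM-14 = 134.034°
dₓₜ = R·arcsin(sin δ₁₃ · sin(θ₁₃ − θ₁₂)) = 6371.2·arcsin(0.01943·sin(30.291°)) = 62.434 km
|dₓₜ| = 62.434 km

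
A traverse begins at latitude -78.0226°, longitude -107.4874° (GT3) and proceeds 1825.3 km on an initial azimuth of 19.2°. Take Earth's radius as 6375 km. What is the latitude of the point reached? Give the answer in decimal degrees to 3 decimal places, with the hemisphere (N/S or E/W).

δ = d/R = 1825.3/6375 = 0.286322 rad
φ₂ = arcsin(sin φ₁ cos δ + cos φ₁ sin δ cos θ)
   = arcsin(-0.97823·0.95929 + 0.20753·0.28243·0.94438) = -62.01306°
λ₂ = λ₁ + atan2(sin θ sin δ cos φ₁, cos δ − sin φ₁ sin φ₂) = -96.07175°

62.013°S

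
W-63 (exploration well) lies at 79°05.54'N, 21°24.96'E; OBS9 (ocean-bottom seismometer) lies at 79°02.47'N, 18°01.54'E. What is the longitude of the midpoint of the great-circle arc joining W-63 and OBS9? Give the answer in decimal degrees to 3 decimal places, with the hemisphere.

W-63: φ = +79.09233°, λ = +21.41600°
OBS9: φ = +79.04117°, λ = +18.02567°
Bx = cos φ₂ cos Δλ = 0.189771,  By = cos φ₂ sin Δλ = -0.011242
φₘ = atan2(sin φ₁ + sin φ₂, √((cos φ₁ + Bx)² + By²)) = 79.07142°
λₘ = λ₁ + atan2(By, cos φ₁ + Bx) = 19.71691°

19.717°E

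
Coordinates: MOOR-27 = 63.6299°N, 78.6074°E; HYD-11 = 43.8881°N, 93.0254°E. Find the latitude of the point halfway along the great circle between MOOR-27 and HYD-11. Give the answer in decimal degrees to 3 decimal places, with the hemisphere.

Bx = cos φ₂ cos Δλ = 0.697997,  By = cos φ₂ sin Δλ = 0.179449
φₘ = atan2(sin φ₁ + sin φ₂, √((cos φ₁ + Bx)² + By²)) = 53.96327°
λₘ = λ₁ + atan2(By, cos φ₁ + Bx) = 87.53632°

53.963°N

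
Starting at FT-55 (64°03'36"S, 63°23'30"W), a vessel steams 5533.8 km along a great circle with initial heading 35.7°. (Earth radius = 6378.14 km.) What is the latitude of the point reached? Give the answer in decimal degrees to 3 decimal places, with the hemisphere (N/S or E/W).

18.091°S

FT-55: φ = -64.06000°, λ = -63.39167°
δ = d/R = 5533.8/6378.14 = 0.867620 rad
φ₂ = arcsin(sin φ₁ cos δ + cos φ₁ sin δ cos θ)
   = arcsin(-0.89925·0.64664 + 0.43743·0.76279·0.81208) = -18.09119°
λ₂ = λ₁ + atan2(sin θ sin δ cos φ₁, cos δ − sin φ₁ sin φ₂) = -35.46960°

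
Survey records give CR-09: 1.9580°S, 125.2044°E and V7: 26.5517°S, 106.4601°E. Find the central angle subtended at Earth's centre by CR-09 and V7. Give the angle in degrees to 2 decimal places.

30.47°

Δφ = -24.5937°,  Δλ = -18.7443°
a = sin²(Δφ/2) + cos φ₁ cos φ₂ sin²(Δλ/2) = 0.069067
c = 2·arcsin(√a) = 0.531860 rad = 30.4733°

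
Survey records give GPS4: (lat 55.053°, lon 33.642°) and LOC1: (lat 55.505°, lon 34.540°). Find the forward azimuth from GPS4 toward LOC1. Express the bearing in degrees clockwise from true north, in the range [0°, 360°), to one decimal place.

Δλ = 0.8980°
y = sin Δλ · cos φ₂ = 0.008876
x = cos φ₁ sin φ₂ − sin φ₁ cos φ₂ cos Δλ = 0.007946
θ = atan2(y, x) = 48.1644° → 48.1644° (mod 360°)

48.2°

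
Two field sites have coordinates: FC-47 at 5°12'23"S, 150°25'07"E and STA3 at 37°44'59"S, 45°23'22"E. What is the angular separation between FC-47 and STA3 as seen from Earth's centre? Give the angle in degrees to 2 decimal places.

FC-47: φ = -5.20639°, λ = +150.41861°
STA3: φ = -37.74972°, λ = +45.38944°
Δφ = -32.5433°,  Δλ = -105.0292°
a = sin²(Δφ/2) + cos φ₁ cos φ₂ sin²(Δλ/2) = 0.574317
c = 2·arcsin(√a) = 1.719984 rad = 98.5478°

98.55°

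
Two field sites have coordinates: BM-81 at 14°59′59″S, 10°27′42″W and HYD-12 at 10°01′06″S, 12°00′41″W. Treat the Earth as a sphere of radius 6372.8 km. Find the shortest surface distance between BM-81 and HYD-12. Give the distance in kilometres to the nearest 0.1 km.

579.0 km

BM-81: φ = -14.99972°, λ = -10.46167°
HYD-12: φ = -10.01833°, λ = -12.01139°
Δφ = 4.9814°,  Δλ = -1.5497°
a = sin²(Δφ/2) + cos φ₁ cos φ₂ sin²(Δλ/2) = 0.002062
c = 2·arcsin(√a) = 0.090860 rad = 5.2059°
d = R·c = 6372.8 × 0.090860 = 579.0 km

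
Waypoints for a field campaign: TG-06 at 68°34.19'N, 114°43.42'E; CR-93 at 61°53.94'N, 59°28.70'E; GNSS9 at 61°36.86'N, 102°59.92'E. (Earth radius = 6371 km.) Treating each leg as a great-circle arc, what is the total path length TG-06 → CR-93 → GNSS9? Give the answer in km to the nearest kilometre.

4825 km

TG-06: φ = +68.56983°, λ = +114.72367°
CR-93: φ = +61.89900°, λ = +59.47833°
GNSS9: φ = +61.61433°, λ = +102.99867°
TG-06→CR-93: c = 0.404654 rad, d = 2578.05 km
CR-93→GNSS9: c = 0.352720 rad, d = 2247.18 km
Total = 2578.05 + 2247.18 = 4825.23 km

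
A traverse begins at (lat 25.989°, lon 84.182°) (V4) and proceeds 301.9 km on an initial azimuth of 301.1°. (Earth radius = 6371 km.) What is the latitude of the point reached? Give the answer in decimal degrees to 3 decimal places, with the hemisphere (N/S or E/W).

δ = d/R = 301.9/6371 = 0.047387 rad
φ₂ = arcsin(sin φ₁ cos δ + cos φ₁ sin δ cos θ)
   = arcsin(0.43820·0.99888 + 0.89888·0.04737·0.51653) = 27.36776°
λ₂ = λ₁ + atan2(sin θ sin δ cos φ₁, cos δ − sin φ₁ sin φ₂) = 81.56426°

27.368°N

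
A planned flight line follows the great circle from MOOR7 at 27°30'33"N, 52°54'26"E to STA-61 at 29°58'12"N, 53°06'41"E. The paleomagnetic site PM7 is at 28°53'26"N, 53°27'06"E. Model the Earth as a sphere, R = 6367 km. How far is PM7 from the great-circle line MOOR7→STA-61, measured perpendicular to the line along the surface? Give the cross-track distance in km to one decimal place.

41.8 km

MOOR7: φ = +27.50917°, λ = +52.90722°
STA-61: φ = +29.97000°, λ = +53.11139°
PM7: φ = +28.89056°, λ = +53.45167°
δ₁₃ = central angle MOOR7→PM7 = 0.025523 rad  (haversine)
θ₁₃ = bearing MOOR7→PM7 = 19.026°,  θ₁₂ = bearing MOOR7→STA-61 = 4.112°
dₓₜ = R·arcsin(sin δ₁₃ · sin(θ₁₃ − θ₁₂)) = 6367·arcsin(0.02552·sin(14.914°)) = 41.820 km
|dₓₜ| = 41.820 km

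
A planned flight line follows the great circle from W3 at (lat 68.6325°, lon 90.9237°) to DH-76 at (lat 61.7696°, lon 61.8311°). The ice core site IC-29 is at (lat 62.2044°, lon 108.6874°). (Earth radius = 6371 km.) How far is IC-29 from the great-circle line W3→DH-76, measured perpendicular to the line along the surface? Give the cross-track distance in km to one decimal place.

805.0 km

δ₁₃ = central angle W3→IC-29 = 0.169835 rad  (haversine)
θ₁₃ = bearing W3→IC-29 = 122.676°,  θ₁₂ = bearing W3→DH-76 = 254.469°
dₓₜ = R·arcsin(sin δ₁₃ · sin(θ₁₃ − θ₁₂)) = 6371·arcsin(0.16902·sin(-131.793°)) = -804.979 km
|dₓₜ| = 804.979 km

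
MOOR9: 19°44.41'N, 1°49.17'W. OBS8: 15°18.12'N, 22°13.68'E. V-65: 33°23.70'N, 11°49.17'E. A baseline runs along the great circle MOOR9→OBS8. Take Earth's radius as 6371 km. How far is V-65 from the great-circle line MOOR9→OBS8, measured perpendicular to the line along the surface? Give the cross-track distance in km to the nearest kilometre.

MOOR9: φ = +19.74017°, λ = -1.81950°
OBS8: φ = +15.30200°, λ = +22.22800°
V-65: φ = +33.39500°, λ = +11.81950°
δ₁₃ = central angle MOOR9→V-65 = 0.318917 rad  (haversine)
θ₁₃ = bearing MOOR9→V-65 = 38.896°,  θ₁₂ = bearing MOOR9→OBS8 = 97.122°
dₓₜ = R·arcsin(sin δ₁₃ · sin(θ₁₃ − θ₁₂)) = 6371·arcsin(0.31354·sin(-58.226°)) = -1718.965 km
|dₓₜ| = 1718.965 km

1719 km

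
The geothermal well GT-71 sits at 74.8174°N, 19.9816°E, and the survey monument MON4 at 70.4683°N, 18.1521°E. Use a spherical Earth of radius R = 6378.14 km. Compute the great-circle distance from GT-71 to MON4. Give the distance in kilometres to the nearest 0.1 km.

Δφ = -4.3491°,  Δλ = -1.8295°
a = sin²(Δφ/2) + cos φ₁ cos φ₂ sin²(Δλ/2) = 0.001462
c = 2·arcsin(√a) = 0.076492 rad = 4.3827°
d = R·c = 6378.14 × 0.076492 = 487.9 km

487.9 km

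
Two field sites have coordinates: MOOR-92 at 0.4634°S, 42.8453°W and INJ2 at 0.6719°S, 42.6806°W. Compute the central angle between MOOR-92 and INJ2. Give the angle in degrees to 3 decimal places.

0.266°

Δφ = -0.2085°,  Δλ = 0.1647°
a = sin²(Δφ/2) + cos φ₁ cos φ₂ sin²(Δλ/2) = 0.000005
c = 2·arcsin(√a) = 0.004637 rad = 0.2657°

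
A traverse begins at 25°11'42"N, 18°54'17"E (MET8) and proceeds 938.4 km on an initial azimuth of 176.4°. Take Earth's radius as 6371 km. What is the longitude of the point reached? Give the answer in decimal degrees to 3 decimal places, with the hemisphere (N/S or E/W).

19.456°E

MET8: φ = +25.19500°, λ = +18.90472°
δ = d/R = 938.4/6371 = 0.147292 rad
φ₂ = arcsin(sin φ₁ cos δ + cos φ₁ sin δ cos θ)
   = arcsin(0.42570·0.98917 + 0.90486·0.14676·-0.99803) = 16.77145°
λ₂ = λ₁ + atan2(sin θ sin δ cos φ₁, cos δ − sin φ₁ sin φ₂) = 19.45618°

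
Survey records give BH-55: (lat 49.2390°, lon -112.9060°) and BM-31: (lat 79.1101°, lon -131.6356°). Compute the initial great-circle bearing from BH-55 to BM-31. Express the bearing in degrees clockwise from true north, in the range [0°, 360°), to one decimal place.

Δλ = -18.7296°
y = sin Δλ · cos φ₂ = -0.060663
x = cos φ₁ sin φ₂ − sin φ₁ cos φ₂ cos Δλ = 0.505628
θ = atan2(y, x) = -6.8414° → 353.1586° (mod 360°)

353.2°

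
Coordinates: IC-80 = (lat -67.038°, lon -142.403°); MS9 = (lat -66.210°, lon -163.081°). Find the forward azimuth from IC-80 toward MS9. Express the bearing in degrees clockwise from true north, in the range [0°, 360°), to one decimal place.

Δλ = -20.6780°
y = sin Δλ · cos φ₂ = -0.142442
x = cos φ₁ sin φ₂ − sin φ₁ cos φ₂ cos Δλ = -0.009476
θ = atan2(y, x) = -93.8062° → 266.1938° (mod 360°)

266.2°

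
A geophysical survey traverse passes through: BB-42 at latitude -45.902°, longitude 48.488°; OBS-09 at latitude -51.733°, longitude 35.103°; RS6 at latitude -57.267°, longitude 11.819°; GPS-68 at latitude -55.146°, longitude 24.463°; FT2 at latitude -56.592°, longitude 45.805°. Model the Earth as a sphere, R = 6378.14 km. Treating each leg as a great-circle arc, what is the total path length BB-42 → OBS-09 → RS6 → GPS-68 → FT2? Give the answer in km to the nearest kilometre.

4943 km

BB-42→OBS-09: c = 0.184004 rad, d = 1173.61 km
OBS-09→RS6: c = 0.253403 rad, d = 1616.24 km
RS6→GPS-68: c = 0.127987 rad, d = 816.32 km
GPS-68→FT2: c = 0.209651 rad, d = 1337.18 km
Total = 1173.61 + 1616.24 + 816.32 + 1337.18 = 4943.34 km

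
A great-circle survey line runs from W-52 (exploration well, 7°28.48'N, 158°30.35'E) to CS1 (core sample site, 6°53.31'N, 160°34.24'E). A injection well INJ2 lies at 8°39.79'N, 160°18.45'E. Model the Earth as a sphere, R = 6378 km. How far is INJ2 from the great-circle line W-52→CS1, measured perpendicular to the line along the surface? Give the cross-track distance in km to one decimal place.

W-52: φ = +7.47467°, λ = +158.50583°
CS1: φ = +6.88850°, λ = +160.57067°
INJ2: φ = +8.66317°, λ = +160.30750°
δ₁₃ = central angle W-52→INJ2 = 0.037411 rad  (haversine)
θ₁₃ = bearing W-52→INJ2 = 56.202°,  θ₁₂ = bearing W-52→CS1 = 105.836°
dₓₜ = R·arcsin(sin δ₁₃ · sin(θ₁₃ − θ₁₂)) = 6378·arcsin(0.03740·sin(-49.634°)) = -181.781 km
|dₓₜ| = 181.781 km

181.8 km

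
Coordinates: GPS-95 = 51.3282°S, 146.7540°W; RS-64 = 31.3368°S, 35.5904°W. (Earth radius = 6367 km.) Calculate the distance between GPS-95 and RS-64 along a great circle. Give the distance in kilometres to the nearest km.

8632 km

Δφ = 19.9914°,  Δλ = 111.1636°
a = sin²(Δφ/2) + cos φ₁ cos φ₂ sin²(Δλ/2) = 0.393324
c = 2·arcsin(√a) = 1.355792 rad = 77.6812°
d = R·c = 6367 × 1.355792 = 8632.3 km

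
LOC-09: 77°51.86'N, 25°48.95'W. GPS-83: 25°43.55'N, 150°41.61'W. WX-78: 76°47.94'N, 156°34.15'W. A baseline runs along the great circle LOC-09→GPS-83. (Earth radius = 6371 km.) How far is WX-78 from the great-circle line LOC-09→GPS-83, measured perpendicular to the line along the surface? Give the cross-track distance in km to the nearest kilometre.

LOC-09: φ = +77.86433°, λ = -25.81583°
GPS-83: φ = +25.72583°, λ = -150.69350°
WX-78: φ = +76.79900°, λ = -156.56917°
δ₁₃ = central angle LOC-09→WX-78 = 0.401496 rad  (haversine)
θ₁₃ = bearing LOC-09→WX-78 = 333.725°,  θ₁₂ = bearing LOC-09→GPS-83 = 308.831°
dₓₜ = R·arcsin(sin δ₁₃ · sin(θ₁₃ − θ₁₂)) = 6371·arcsin(0.39080·sin(24.894°)) = 1052.826 km
|dₓₜ| = 1052.826 km

1053 km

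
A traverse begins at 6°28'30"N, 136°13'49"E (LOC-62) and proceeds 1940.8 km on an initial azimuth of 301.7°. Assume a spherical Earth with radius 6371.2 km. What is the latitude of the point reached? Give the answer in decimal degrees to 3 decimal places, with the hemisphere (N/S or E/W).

15.318°N

LOC-62: φ = +6.47500°, λ = +136.23028°
δ = d/R = 1940.8/6371.2 = 0.304621 rad
φ₂ = arcsin(sin φ₁ cos δ + cos φ₁ sin δ cos θ)
   = arcsin(0.11277·0.95396 + 0.99362·0.29993·0.52547) = 15.31811°
λ₂ = λ₁ + atan2(sin θ sin δ cos φ₁, cos δ − sin φ₁ sin φ₂) = 120.88800°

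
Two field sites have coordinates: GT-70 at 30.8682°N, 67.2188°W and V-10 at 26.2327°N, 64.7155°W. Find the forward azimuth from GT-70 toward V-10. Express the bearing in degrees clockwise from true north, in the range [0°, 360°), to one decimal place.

154.0°

Δλ = 2.5033°
y = sin Δλ · cos φ₂ = 0.039178
x = cos φ₁ sin φ₂ − sin φ₁ cos φ₂ cos Δλ = -0.080377
θ = atan2(y, x) = 154.0139° → 154.0139° (mod 360°)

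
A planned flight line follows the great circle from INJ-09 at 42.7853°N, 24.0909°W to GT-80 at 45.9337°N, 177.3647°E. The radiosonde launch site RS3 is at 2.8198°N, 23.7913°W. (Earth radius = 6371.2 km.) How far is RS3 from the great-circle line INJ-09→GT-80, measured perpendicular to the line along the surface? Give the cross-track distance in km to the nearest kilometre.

1013 km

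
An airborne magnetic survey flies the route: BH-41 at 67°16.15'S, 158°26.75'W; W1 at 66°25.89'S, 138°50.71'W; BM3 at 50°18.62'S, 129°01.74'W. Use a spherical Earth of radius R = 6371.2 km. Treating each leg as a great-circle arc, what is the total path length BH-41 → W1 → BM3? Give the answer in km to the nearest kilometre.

BH-41: φ = -67.26917°, λ = -158.44583°
W1: φ = -66.43150°, λ = -138.84517°
BM3: φ = -50.31033°, λ = -129.02900°
BH-41→W1: c = 0.134710 rad, d = 858.26 km
W1→BM3: c = 0.294532 rad, d = 1876.52 km
Total = 858.26 + 1876.52 = 2734.78 km

2735 km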